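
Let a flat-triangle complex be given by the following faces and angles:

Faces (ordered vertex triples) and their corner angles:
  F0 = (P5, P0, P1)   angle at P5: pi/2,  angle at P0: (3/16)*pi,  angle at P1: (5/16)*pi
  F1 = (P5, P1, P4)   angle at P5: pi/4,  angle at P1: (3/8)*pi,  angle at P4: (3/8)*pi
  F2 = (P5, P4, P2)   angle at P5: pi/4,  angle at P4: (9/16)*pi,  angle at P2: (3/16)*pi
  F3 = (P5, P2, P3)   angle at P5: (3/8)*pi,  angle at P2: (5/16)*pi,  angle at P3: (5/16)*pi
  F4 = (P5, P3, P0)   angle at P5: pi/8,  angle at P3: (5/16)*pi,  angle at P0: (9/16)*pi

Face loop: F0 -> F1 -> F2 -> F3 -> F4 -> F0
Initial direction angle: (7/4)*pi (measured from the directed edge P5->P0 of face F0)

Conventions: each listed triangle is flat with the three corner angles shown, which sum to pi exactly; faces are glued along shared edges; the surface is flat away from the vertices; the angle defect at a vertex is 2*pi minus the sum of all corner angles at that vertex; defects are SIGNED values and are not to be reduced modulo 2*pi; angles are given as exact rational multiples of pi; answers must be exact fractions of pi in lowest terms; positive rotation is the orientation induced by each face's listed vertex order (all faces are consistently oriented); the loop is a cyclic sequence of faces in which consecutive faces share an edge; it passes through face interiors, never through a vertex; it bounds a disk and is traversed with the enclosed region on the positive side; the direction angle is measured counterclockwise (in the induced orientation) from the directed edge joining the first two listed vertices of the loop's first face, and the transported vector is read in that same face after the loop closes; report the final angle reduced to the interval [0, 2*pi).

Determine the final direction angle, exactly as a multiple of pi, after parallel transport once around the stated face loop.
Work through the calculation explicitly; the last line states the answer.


enclosed vertex P5: corner angles sum to (3/2)*pi, defect = 2*pi - (3/2)*pi = pi/2
the rotation equals the total enclosed defect, so the final angle is initial + defects (mod 2*pi)
final angle = (7/4)*pi + pi/2 = pi/4 (mod 2*pi)

Answer: final direction angle = pi/4


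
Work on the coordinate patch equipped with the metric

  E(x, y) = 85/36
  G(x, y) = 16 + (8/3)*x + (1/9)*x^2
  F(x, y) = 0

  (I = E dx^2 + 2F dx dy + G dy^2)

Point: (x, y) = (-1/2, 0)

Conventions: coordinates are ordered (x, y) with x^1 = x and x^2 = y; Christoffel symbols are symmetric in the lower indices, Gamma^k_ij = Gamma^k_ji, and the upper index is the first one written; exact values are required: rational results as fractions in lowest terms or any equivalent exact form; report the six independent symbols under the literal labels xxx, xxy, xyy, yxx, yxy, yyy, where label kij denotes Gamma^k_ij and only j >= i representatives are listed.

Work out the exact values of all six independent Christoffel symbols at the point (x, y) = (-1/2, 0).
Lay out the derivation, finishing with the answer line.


E = 85/36, F = 0, G = 529/36 at the point
E_x = 0, E_y = 0, F_x = 0, F_y = 0, G_x = 23/9, G_y = 0
EG - F^2 = 44965/1296;  g^inv = (1296/44965) * [[529/36, 0], [0, 85/36]]
first-kind symbols [ij,l] = (1/2)(d_i g_jl + d_j g_il - d_l g_ij): [xx,x] = E_x/2 = 0, [xx,y] = F_x - E_y/2 = 0, [xy,x] = E_y/2 = 0, [xy,y] = G_x/2 = 23/18, [yy,x] = F_y - G_x/2 = -23/18, [yy,y] = G_y/2 = 0
Gamma^x_ij = (G*[ij,x] - F*[ij,y])/(EG - F^2), Gamma^y_ij = (E*[ij,y] - F*[ij,x])/(EG - F^2)

Answer: Gamma_xxx = 0, Gamma_xxy = 0, Gamma_xyy = -46/85, Gamma_yxx = 0, Gamma_yxy = 2/23, Gamma_yyy = 0


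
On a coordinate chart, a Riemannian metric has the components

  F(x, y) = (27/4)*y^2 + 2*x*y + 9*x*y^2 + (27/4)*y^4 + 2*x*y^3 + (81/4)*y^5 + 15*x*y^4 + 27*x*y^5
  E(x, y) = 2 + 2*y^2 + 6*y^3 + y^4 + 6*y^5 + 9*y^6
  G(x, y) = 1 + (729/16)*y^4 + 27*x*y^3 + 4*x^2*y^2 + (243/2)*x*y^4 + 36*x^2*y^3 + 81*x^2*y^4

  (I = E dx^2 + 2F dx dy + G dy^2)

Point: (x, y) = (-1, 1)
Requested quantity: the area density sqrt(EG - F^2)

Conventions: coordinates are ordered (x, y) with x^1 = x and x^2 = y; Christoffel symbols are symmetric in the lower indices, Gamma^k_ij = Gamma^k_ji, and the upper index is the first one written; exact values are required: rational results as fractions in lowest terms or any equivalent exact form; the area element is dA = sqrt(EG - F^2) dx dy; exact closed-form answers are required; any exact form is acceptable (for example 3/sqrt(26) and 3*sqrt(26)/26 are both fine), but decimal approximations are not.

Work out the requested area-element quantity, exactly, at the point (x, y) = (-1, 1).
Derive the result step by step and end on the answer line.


E = 26, F = -85/4, G = 305/16; EG - F^2 = 705/16

Answer: sqrt(EG - F^2) = sqrt(705)/4


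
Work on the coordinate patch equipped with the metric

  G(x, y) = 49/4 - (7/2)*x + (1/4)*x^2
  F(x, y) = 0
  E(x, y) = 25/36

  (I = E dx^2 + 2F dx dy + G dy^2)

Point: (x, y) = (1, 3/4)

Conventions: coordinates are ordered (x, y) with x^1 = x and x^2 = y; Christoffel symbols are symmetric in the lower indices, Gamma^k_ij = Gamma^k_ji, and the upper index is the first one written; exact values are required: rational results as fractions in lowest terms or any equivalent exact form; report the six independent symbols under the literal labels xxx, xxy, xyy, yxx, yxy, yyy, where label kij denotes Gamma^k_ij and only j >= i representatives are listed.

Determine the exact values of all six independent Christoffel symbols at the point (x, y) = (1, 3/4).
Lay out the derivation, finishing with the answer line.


E = 25/36, F = 0, G = 9 at the point
E_x = 0, E_y = 0, F_x = 0, F_y = 0, G_x = -3, G_y = 0
EG - F^2 = 25/4;  g^inv = (4/25) * [[9, 0], [0, 25/36]]
first-kind symbols [ij,l] = (1/2)(d_i g_jl + d_j g_il - d_l g_ij): [xx,x] = E_x/2 = 0, [xx,y] = F_x - E_y/2 = 0, [xy,x] = E_y/2 = 0, [xy,y] = G_x/2 = -3/2, [yy,x] = F_y - G_x/2 = 3/2, [yy,y] = G_y/2 = 0
Gamma^x_ij = (G*[ij,x] - F*[ij,y])/(EG - F^2), Gamma^y_ij = (E*[ij,y] - F*[ij,x])/(EG - F^2)

Answer: Gamma_xxx = 0, Gamma_xxy = 0, Gamma_xyy = 54/25, Gamma_yxx = 0, Gamma_yxy = -1/6, Gamma_yyy = 0


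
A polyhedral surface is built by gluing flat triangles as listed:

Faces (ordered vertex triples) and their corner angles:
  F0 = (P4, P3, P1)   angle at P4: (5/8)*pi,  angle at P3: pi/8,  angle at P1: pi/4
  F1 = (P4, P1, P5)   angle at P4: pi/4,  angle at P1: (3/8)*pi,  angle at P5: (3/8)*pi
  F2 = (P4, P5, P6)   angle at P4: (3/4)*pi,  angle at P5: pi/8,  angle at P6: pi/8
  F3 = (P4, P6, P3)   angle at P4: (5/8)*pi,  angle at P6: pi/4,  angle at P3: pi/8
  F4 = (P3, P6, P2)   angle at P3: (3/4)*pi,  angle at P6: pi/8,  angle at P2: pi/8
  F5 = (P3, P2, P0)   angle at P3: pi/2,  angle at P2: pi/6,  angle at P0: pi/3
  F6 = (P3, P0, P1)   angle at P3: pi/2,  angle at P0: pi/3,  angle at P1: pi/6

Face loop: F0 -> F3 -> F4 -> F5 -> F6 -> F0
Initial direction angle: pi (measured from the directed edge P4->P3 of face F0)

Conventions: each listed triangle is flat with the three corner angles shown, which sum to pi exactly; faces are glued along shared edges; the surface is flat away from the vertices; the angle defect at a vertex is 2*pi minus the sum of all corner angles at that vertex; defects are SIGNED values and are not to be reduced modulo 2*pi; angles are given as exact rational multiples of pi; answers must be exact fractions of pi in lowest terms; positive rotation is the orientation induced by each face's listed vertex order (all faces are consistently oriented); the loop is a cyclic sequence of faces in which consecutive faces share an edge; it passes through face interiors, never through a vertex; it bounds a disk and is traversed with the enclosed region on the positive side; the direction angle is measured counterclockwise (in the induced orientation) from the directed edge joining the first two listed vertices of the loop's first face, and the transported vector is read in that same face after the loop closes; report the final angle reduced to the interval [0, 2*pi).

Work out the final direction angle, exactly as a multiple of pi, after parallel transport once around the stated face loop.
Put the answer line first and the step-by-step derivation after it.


Answer: final direction angle = pi

enclosed vertex P3: corner angles sum to 2*pi, defect = 2*pi - 2*pi = 0
the final direction is the initial angle plus the enclosed defects, taken mod 2*pi in the induced orientation
final angle = pi + 0 = pi (mod 2*pi)


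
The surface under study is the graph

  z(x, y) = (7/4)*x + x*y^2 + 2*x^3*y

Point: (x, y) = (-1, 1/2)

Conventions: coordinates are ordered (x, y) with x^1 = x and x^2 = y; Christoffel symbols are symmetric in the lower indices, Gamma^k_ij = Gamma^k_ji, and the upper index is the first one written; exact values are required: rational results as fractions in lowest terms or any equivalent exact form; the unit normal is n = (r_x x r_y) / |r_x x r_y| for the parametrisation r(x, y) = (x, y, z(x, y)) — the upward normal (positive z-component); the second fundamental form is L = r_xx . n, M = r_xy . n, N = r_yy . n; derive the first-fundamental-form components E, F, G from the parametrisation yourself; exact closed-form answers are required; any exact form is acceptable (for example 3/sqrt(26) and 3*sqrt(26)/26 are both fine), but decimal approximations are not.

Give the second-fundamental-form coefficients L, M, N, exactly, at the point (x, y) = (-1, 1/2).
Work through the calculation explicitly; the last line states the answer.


z_x = 5, z_y = -3, z_xx = -6, z_xy = 7, z_yy = -2
E = 26, F = -15, G = 10; answer radicand W^2 = 35
unnormalised second-form numerators: l = -6, m = 7, n = -2; L = l/sqrt(35), and similarly M = m/sqrt(W^2), N = n/sqrt(W^2)

Answer: L = -6*sqrt(35)/35, M = sqrt(35)/5, N = -2*sqrt(35)/35


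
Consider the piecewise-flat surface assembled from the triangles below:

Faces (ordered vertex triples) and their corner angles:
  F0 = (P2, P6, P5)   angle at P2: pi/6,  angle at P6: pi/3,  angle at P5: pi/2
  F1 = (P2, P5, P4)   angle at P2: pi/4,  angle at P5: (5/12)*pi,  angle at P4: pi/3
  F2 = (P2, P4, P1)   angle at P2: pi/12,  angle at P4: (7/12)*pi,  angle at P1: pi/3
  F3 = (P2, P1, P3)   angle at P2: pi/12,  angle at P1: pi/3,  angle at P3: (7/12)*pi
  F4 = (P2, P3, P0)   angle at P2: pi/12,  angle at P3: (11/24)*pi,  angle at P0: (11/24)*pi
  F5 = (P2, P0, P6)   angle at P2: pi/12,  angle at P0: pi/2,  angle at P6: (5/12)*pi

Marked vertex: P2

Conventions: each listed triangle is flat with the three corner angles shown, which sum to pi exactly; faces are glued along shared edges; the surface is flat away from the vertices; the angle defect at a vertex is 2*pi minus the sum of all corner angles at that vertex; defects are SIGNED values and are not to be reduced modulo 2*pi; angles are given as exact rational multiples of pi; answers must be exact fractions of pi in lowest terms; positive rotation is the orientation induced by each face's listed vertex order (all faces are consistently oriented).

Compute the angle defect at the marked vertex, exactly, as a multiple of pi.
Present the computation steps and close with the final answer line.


Sum of corner angles at P2: (3/4)*pi
defect = 2*pi - (3/4)*pi

Answer: defect(P2) = (5/4)*pi


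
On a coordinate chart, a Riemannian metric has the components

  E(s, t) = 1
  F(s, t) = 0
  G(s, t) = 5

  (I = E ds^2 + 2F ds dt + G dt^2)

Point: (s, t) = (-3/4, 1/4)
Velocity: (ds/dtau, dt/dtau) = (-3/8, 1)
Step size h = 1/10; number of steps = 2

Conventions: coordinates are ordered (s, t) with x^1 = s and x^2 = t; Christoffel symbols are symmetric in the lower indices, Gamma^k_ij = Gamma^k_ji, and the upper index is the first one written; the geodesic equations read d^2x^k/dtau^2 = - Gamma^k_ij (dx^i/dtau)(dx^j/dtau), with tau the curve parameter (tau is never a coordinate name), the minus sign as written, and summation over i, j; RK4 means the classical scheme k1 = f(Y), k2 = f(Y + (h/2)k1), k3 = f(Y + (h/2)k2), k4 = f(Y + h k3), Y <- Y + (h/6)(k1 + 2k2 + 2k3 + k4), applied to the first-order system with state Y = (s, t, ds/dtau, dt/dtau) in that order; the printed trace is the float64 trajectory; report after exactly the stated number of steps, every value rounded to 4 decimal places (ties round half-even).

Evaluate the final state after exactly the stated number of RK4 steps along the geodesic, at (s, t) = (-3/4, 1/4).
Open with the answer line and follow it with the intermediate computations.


Answer: s = -0.8250, t = 0.4500, ds/dtau = -0.3750, dt/dtau = 1.0000

f(Y) = (ds/dtau, dt/dtau, -Gamma^s_ij Y'^i Y'^j, -Gamma^t_ij Y'^i Y'^j) with the Gammas evaluated at the stage position; h = 0.100000; intermediate values shown to 6 dp
step 0: s = -0.7500, t = 0.2500, ds/dtau = -0.3750, dt/dtau = 1.0000
step 1:
  k1: at (s, t) = (-0.750000, 0.250000), (ds/dtau, dt/dtau) = (-0.375000, 1.000000); Gamma_sss = 0.000000, Gamma_sst = 0.000000, Gamma_stt = 0.000000, Gamma_tss = 0.000000, Gamma_tst = 0.000000, Gamma_ttt = 0.000000; k1 = (-0.375000, 1.000000, 0.000000, 0.000000)
  k2: at (s, t) = (-0.768750, 0.300000), (ds/dtau, dt/dtau) = (-0.375000, 1.000000); Gamma_sss = 0.000000, Gamma_sst = 0.000000, Gamma_stt = 0.000000, Gamma_tss = 0.000000, Gamma_tst = 0.000000, Gamma_ttt = 0.000000; k2 = (-0.375000, 1.000000, 0.000000, 0.000000)
  k3: at (s, t) = (-0.768750, 0.300000), (ds/dtau, dt/dtau) = (-0.375000, 1.000000); Gamma_sss = 0.000000, Gamma_sst = 0.000000, Gamma_stt = 0.000000, Gamma_tss = 0.000000, Gamma_tst = 0.000000, Gamma_ttt = 0.000000; k3 = (-0.375000, 1.000000, 0.000000, 0.000000)
  k4: at (s, t) = (-0.787500, 0.350000), (ds/dtau, dt/dtau) = (-0.375000, 1.000000); Gamma_sss = 0.000000, Gamma_sst = 0.000000, Gamma_stt = 0.000000, Gamma_tss = 0.000000, Gamma_tst = 0.000000, Gamma_ttt = 0.000000; k4 = (-0.375000, 1.000000, 0.000000, 0.000000)
  Y <- Y + (h/6)(k1 + 2k2 + 2k3 + k4): s = -0.7875, t = 0.3500, ds/dtau = -0.3750, dt/dtau = 1.0000
step 2:
  k1: at (s, t) = (-0.787500, 0.350000), (ds/dtau, dt/dtau) = (-0.375000, 1.000000); Gamma_sss = 0.000000, Gamma_sst = 0.000000, Gamma_stt = 0.000000, Gamma_tss = 0.000000, Gamma_tst = 0.000000, Gamma_ttt = 0.000000; k1 = (-0.375000, 1.000000, 0.000000, 0.000000)
  k2: at (s, t) = (-0.806250, 0.400000), (ds/dtau, dt/dtau) = (-0.375000, 1.000000); Gamma_sss = 0.000000, Gamma_sst = 0.000000, Gamma_stt = 0.000000, Gamma_tss = 0.000000, Gamma_tst = 0.000000, Gamma_ttt = 0.000000; k2 = (-0.375000, 1.000000, 0.000000, 0.000000)
  k3: at (s, t) = (-0.806250, 0.400000), (ds/dtau, dt/dtau) = (-0.375000, 1.000000); Gamma_sss = 0.000000, Gamma_sst = 0.000000, Gamma_stt = 0.000000, Gamma_tss = 0.000000, Gamma_tst = 0.000000, Gamma_ttt = 0.000000; k3 = (-0.375000, 1.000000, 0.000000, 0.000000)
  k4: at (s, t) = (-0.825000, 0.450000), (ds/dtau, dt/dtau) = (-0.375000, 1.000000); Gamma_sss = 0.000000, Gamma_sst = 0.000000, Gamma_stt = 0.000000, Gamma_tss = 0.000000, Gamma_tst = 0.000000, Gamma_ttt = 0.000000; k4 = (-0.375000, 1.000000, 0.000000, 0.000000)
  Y <- Y + (h/6)(k1 + 2k2 + 2k3 + k4): s = -0.8250, t = 0.4500, ds/dtau = -0.3750, dt/dtau = 1.0000


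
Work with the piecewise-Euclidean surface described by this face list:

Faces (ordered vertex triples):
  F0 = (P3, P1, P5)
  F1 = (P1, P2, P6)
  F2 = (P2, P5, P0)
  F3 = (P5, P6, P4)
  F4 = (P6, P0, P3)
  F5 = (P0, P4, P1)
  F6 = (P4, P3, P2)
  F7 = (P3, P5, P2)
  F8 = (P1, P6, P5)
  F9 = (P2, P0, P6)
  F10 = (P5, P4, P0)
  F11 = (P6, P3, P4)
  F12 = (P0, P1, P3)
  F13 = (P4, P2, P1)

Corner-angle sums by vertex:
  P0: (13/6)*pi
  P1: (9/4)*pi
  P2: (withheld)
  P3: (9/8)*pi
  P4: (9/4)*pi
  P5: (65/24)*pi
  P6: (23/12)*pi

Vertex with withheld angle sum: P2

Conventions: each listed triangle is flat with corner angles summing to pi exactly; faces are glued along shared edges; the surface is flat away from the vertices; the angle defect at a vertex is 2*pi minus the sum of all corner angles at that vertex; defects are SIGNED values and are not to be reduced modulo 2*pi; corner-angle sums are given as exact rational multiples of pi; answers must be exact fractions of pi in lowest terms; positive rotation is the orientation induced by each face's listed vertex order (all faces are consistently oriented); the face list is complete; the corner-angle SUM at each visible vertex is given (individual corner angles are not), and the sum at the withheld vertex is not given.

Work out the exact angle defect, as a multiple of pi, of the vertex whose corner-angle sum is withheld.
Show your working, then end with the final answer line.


V = 7, E = 21, F = 14; chi = V - E + F = 0
Gauss-Bonnet: total defect = 2*pi*chi = 0; visible defects sum to (-5/12)*pi

Answer: defect(P2) = (5/12)*pi


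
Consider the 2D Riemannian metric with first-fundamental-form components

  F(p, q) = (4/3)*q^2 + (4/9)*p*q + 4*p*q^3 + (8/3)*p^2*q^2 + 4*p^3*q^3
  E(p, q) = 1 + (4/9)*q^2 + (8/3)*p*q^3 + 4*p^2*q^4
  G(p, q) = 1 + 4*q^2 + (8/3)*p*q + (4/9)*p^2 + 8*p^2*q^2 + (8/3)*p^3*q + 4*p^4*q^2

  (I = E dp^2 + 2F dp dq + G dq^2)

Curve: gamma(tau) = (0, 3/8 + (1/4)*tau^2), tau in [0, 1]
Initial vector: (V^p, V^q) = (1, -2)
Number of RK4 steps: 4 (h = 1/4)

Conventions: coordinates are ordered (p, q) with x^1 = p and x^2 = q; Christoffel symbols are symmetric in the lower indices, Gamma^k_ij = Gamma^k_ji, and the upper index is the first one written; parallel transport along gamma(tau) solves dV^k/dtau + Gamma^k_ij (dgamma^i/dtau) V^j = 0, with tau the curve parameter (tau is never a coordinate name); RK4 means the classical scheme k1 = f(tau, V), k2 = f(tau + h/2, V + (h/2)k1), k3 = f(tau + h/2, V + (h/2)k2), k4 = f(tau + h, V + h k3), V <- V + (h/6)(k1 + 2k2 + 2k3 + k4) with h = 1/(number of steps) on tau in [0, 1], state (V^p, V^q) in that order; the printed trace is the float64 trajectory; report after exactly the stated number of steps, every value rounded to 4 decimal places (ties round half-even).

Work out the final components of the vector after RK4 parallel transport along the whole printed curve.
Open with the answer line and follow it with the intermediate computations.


Answer: V^p = 1.1147, V^q = -1.6560

gamma'(tau) = (0, (1/2)*tau); f(tau, V)^k = -Gamma^k_ij(gamma(tau)) gamma'^i(tau) V^j; h = 1/4; intermediate values shown to 6 dp
curve data and Christoffel symbols at the stage parameters:
  tau = 0.000000: gamma = (0.000000, 0.375000), gamma' = (0.000000, 0.000000); Gamma_ppp = 0.043269, Gamma_ppq = 0.102564, Gamma_pqq = 0.307692, Gamma_qpp = 0.129808, Gamma_qpq = 0.307692, Gamma_qqq = 0.923077
  tau = 0.125000: gamma = (0.000000, 0.378906), gamma' = (0.000000, 0.062500); Gamma_ppp = 0.044279, Gamma_ppq = 0.102804, Gamma_pqq = 0.308413, Gamma_qpp = 0.132837, Gamma_qpq = 0.308413, Gamma_qqq = 0.925240
  tau = 0.250000: gamma = (0.000000, 0.390625), gamma' = (0.000000, 0.125000); Gamma_ppp = 0.047357, Gamma_ppq = 0.103453, Gamma_pqq = 0.310358, Gamma_qpp = 0.142071, Gamma_qpq = 0.310358, Gamma_qqq = 0.931075
  tau = 0.375000: gamma = (0.000000, 0.410156), gamma' = (0.000000, 0.187500); Gamma_ppp = 0.052641, Gamma_ppq = 0.104305, Gamma_pqq = 0.312915, Gamma_qpp = 0.157923, Gamma_qpq = 0.312915, Gamma_qqq = 0.938744
  tau = 0.500000: gamma = (0.000000, 0.437500), gamma' = (0.000000, 0.250000); Gamma_ppp = 0.060331, Gamma_ppq = 0.105066, Gamma_pqq = 0.315197, Gamma_qpp = 0.180992, Gamma_qpq = 0.315197, Gamma_qqq = 0.945591
  tau = 0.625000: gamma = (0.000000, 0.472656), gamma' = (0.000000, 0.312500); Gamma_ppp = 0.070646, Gamma_ppq = 0.105409, Gamma_pqq = 0.316226, Gamma_qpp = 0.211938, Gamma_qpq = 0.316226, Gamma_qqq = 0.948677
  tau = 0.750000: gamma = (0.000000, 0.515625), gamma' = (0.000000, 0.375000); Gamma_ppp = 0.083783, Gamma_ppq = 0.105043, Gamma_pqq = 0.315130, Gamma_qpp = 0.251350, Gamma_qpq = 0.315130, Gamma_qqq = 0.945389
  tau = 0.875000: gamma = (0.000000, 0.566406), gamma' = (0.000000, 0.437500); Gamma_ppp = 0.099876, Gamma_ppq = 0.103772, Gamma_pqq = 0.311317, Gamma_qpp = 0.299627, Gamma_qpq = 0.311317, Gamma_qqq = 0.933951
  tau = 1.000000: gamma = (0.000000, 0.625000), gamma' = (0.000000, 0.500000); Gamma_ppp = 0.118972, Gamma_ppq = 0.101523, Gamma_pqq = 0.304569, Gamma_qpp = 0.356916, Gamma_qpq = 0.304569, Gamma_qqq = 0.913706
step 0: V^p = 1.0000, V^q = -2.0000
step 1: k1 = (0.000000, 0.000000), k2 = (0.032126, 0.096379), k3 = (0.031868, 0.095605), k4 = (0.063628, 0.190883); V <- V + (h/6)(k1 + 2k2 + 2k3 + k4): V^p = 1.0080, V^q = -1.9760
step 2: k1 = (0.063625, 0.190876), k2 = (0.094669, 0.284007), k3 = (0.093910, 0.281730), k4 = (0.123068, 0.369205); V <- V + (h/6)(k1 + 2k2 + 2k3 + k4): V^p = 1.0315, V^q = -1.9056
step 3: k1 = (0.123064, 0.369192), k2 = (0.149265, 0.447795), k3 = (0.148186, 0.444558), k4 = (0.169964, 0.509891); V <- V + (h/6)(k1 + 2k2 + 2k3 + k4): V^p = 1.0685, V^q = -1.7946
step 4: k1 = (0.169983, 0.509949), k2 = (0.186268, 0.558803), k3 = (0.185343, 0.556030), k4 = (0.195528, 0.586583); V <- V + (h/6)(k1 + 2k2 + 2k3 + k4): V^p = 1.1147, V^q = -1.6560


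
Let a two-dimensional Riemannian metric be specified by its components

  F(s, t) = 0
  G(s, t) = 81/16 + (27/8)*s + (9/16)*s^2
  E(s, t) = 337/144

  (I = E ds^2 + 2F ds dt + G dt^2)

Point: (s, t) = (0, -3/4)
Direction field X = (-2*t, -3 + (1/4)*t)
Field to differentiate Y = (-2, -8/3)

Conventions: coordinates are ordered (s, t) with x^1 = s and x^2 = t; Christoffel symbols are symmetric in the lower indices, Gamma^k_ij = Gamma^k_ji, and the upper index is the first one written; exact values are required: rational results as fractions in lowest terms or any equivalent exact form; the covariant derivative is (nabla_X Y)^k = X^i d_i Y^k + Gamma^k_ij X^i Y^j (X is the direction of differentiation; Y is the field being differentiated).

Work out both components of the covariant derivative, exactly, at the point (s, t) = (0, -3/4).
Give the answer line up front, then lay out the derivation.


Answer: (nabla_X Y)^s = -4131/674, (nabla_X Y)^t = 19/24

E = 337/144, F = 0, G = 81/16 at the point
E_s = 0, E_t = 0, F_s = 0, F_t = 0, G_s = 27/8, G_t = 0
EG - F^2 = 3033/256;  g^inv = (256/3033) * [[81/16, 0], [0, 337/144]]
first-kind symbols [ij,l] = (1/2)(d_i g_jl + d_j g_il - d_l g_ij): [ss,s] = E_s/2 = 0, [ss,t] = F_s - E_t/2 = 0, [st,s] = E_t/2 = 0, [st,t] = G_s/2 = 27/16, [tt,s] = F_t - G_s/2 = -27/16, [tt,t] = G_t/2 = 0
Gamma^s_ij = (G*[ij,s] - F*[ij,t])/(EG - F^2), Gamma^t_ij = (E*[ij,t] - F*[ij,s])/(EG - F^2)
Gamma_sss = 0, Gamma_sst = 0, Gamma_stt = -243/337, Gamma_tss = 0, Gamma_tst = 1/3, Gamma_ttt = 0
X = (3/2, -51/16), Y = (-2, -8/3) at the point


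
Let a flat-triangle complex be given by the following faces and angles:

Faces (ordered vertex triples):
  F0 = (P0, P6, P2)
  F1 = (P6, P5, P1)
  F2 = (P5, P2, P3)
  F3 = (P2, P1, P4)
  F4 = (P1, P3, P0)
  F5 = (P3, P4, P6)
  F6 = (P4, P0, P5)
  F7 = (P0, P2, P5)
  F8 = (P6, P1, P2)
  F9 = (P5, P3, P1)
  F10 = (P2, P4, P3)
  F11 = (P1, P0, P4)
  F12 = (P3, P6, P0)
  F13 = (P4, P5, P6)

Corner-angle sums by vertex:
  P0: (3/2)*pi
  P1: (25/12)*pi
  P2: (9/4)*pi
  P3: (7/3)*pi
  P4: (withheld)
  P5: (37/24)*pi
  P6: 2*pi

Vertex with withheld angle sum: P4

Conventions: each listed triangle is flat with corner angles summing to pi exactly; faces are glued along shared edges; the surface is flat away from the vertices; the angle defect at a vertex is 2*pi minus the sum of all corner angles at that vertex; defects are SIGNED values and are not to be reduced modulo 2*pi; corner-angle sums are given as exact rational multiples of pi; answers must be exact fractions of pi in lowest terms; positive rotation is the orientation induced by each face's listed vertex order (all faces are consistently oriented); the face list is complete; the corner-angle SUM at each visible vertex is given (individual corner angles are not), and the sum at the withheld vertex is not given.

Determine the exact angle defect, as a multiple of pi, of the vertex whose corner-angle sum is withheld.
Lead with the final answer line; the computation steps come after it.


Answer: defect(P4) = (-7/24)*pi

V = 7, E = 21, F = 14; chi = V - E + F = 0
Gauss-Bonnet: total defect = 2*pi*chi = 0; visible defects sum to (7/24)*pi


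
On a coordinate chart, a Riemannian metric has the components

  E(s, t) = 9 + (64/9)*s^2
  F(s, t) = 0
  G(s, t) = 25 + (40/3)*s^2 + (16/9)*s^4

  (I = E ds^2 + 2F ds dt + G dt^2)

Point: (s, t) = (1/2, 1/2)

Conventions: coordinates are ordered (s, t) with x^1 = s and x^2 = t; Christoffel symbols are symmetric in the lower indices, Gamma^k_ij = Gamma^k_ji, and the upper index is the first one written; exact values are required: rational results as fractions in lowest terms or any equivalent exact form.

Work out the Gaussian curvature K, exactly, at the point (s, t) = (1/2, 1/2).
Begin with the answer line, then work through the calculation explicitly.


Answer: K = -729/18818

E = 97/9, F = 0, G = 256/9, EG - F^2 = 24832/81 at the point
E_s = 64/9, E_t = 0, F_s = 0, F_t = 0, G_s = 128/9, G_t = 0
E_tt = 0, F_st = 0, G_ss = 32
Evaluate Brioschi's two determinant matrices M1, M2 and divide by (EG - F^2)^2.
M1 = [[-E_tt/2 + F_st - G_ss/2, E_s/2, F_s - E_t/2], [F_t - G_s/2, E, F], [G_t/2, F, G]] = [[-16, 32/9, 0], [-64/9, 97/9, 0], [0, 0, 256/9]]; det M1 = -3051520/729
M2 = [[0, E_t/2, G_s/2], [E_t/2, E, F], [G_s/2, F, G]] = [[0, 0, 64/9], [0, 97/9, 0], [64/9, 0, 256/9]]; det M2 = -397312/729
det M1 - det M2 = -32768/9; K = -32768/9 / (24832/81)^2 = -729/18818


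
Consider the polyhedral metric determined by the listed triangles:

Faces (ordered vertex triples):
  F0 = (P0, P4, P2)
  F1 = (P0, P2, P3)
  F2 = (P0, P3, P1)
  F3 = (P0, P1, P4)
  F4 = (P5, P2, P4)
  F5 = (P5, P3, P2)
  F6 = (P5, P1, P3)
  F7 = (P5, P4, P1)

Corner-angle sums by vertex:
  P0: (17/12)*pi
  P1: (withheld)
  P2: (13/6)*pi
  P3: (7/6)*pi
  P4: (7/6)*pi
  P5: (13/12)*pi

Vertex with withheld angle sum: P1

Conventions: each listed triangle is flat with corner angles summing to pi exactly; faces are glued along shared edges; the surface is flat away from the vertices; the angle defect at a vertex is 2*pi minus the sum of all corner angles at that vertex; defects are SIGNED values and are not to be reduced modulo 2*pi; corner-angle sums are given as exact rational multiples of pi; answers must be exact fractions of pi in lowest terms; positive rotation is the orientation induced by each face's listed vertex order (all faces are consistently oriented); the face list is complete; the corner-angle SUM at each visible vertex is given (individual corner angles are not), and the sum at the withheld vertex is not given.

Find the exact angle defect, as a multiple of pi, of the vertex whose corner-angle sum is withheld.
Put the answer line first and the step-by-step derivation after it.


Answer: defect(P1) = pi

V = 6, E = 12, F = 8; chi = V - E + F = 2
Gauss-Bonnet: total defect = 2*pi*chi = 4*pi; visible defects sum to 3*pi


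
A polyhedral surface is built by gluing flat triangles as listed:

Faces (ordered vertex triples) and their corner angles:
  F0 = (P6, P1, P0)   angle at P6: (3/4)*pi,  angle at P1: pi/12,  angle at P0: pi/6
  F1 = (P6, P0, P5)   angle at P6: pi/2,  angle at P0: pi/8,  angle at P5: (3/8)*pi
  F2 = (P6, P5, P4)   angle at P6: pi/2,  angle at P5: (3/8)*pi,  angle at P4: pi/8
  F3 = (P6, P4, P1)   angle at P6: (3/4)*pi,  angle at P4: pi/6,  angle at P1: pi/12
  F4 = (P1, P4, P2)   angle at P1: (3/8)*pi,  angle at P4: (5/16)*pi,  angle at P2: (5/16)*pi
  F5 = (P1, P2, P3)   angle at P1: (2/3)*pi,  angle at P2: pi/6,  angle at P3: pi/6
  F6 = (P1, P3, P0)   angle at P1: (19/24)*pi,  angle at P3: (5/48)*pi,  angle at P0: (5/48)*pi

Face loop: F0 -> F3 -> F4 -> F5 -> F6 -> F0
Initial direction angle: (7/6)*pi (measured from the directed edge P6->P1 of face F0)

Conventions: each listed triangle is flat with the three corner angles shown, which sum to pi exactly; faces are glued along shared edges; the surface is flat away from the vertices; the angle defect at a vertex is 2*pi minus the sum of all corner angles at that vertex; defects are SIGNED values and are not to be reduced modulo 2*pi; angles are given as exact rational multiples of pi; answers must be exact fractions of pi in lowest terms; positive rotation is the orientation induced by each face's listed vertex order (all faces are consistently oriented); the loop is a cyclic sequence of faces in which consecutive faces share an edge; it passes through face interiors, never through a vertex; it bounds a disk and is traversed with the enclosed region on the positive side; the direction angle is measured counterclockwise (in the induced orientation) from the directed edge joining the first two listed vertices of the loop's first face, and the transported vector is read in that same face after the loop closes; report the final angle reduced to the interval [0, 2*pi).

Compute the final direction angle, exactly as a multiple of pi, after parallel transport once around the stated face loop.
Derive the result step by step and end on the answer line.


enclosed vertex P1: corner angles sum to 2*pi, defect = 2*pi - 2*pi = 0
the rotation equals the total enclosed defect, so the final angle is initial + defects (mod 2*pi)
final angle = (7/6)*pi + 0 = (7/6)*pi (mod 2*pi)

Answer: final direction angle = (7/6)*pi


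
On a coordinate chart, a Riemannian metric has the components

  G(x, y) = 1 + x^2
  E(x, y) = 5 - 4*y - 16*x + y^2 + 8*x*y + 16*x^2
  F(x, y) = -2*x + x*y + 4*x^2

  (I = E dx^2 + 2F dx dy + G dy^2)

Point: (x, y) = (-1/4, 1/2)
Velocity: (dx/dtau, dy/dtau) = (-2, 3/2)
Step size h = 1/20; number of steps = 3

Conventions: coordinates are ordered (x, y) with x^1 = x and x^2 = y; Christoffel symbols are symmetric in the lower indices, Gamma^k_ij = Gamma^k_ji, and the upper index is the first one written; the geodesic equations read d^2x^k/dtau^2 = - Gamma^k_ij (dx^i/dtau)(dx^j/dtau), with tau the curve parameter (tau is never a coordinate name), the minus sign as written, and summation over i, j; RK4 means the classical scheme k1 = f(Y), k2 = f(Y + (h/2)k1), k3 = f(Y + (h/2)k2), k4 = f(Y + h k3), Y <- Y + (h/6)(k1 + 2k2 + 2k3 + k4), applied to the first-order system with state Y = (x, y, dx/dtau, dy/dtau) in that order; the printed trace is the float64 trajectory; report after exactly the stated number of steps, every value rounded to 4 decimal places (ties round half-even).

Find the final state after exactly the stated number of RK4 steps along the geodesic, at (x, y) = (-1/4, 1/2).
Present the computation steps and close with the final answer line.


f(Y) = (dx/dtau, dy/dtau, -Gamma^x_ij Y'^i Y'^j, -Gamma^y_ij Y'^i Y'^j) with the Gammas evaluated at the stage position; h = 0.050000; intermediate values shown to 6 dp
step 0: x = -0.2500, y = 0.5000, dx/dtau = -2.0000, dy/dtau = 1.5000
step 1:
  k1: at (x, y) = (-0.250000, 0.500000), (dx/dtau, dy/dtau) = (-2.000000, 1.500000); Gamma_xxx = -1.367521, Gamma_xxy = -0.341880, Gamma_xyy = 0.000000, Gamma_yxx = -0.136752, Gamma_yxy = -0.034188, Gamma_yyy = 0.000000; k1 = (-2.000000, 1.500000, 3.418803, 0.341880)
  k2: at (x, y) = (-0.300000, 0.537500), (dx/dtau, dy/dtau) = (-1.914530, 1.508547); Gamma_xxx = -1.302130, Gamma_xxy = -0.325533, Gamma_xyy = 0.000000, Gamma_yxx = -0.146719, Gamma_yxy = -0.036680, Gamma_yyy = 0.000000; k2 = (-1.914530, 1.508547, 2.892481, 0.325913)
  k3: at (x, y) = (-0.297863, 0.537714), (dx/dtau, dy/dtau) = (-1.927688, 1.508148); Gamma_xxx = -1.305483, Gamma_xxy = -0.326371, Gamma_xyy = 0.000000, Gamma_yxx = -0.146531, Gamma_yxy = -0.036633, Gamma_yyy = 0.000000; k3 = (-1.927688, 1.508148, 2.953476, 0.331507)
  k4: at (x, y) = (-0.346384, 0.575407), (dx/dtau, dy/dtau) = (-1.852326, 1.516575); Gamma_xxx = -1.246618, Gamma_xxy = -0.311654, Gamma_xyy = 0.000000, Gamma_yxx = -0.153662, Gamma_yxy = -0.038415, Gamma_yyy = 0.000000; k4 = (-1.852326, 1.516575, 2.526291, 0.311398)
  Y <- Y + (h/6)(k1 + 2k2 + 2k3 + k4): x = -0.3461, y = 0.5754, dx/dtau = -1.8530, dy/dtau = 1.5164
step 2:
  k1: at (x, y) = (-0.346140, 0.575416), (dx/dtau, dy/dtau) = (-1.853025, 1.516401); Gamma_xxx = -1.246971, Gamma_xxy = -0.311743, Gamma_xyy = 0.000000, Gamma_yxx = -0.153650, Gamma_yxy = -0.038413, Gamma_yyy = 0.000000; k1 = (-1.853025, 1.516401, 2.529776, 0.311716)
  k2: at (x, y) = (-0.392465, 0.613326), (dx/dtau, dy/dtau) = (-1.789781, 1.524194); Gamma_xxx = -1.195148, Gamma_xxy = -0.298787, Gamma_xyy = 0.000000, Gamma_yxx = -0.158650, Gamma_yxy = -0.039662, Gamma_yyy = 0.000000; k2 = (-1.789781, 1.524194, 2.198269, 0.291809)
  k3: at (x, y) = (-0.390884, 0.613521), (dx/dtau, dy/dtau) = (-1.798068, 1.523696); Gamma_xxx = -1.197322, Gamma_xxy = -0.299330, Gamma_xyy = 0.000000, Gamma_yxx = -0.158648, Gamma_yxy = -0.039662, Gamma_yyy = 0.000000; k3 = (-1.798068, 1.523696, 2.230843, 0.295592)
  k4: at (x, y) = (-0.436043, 0.651601), (dx/dtau, dy/dtau) = (-1.741483, 1.531181); Gamma_xxx = -1.150282, Gamma_xxy = -0.287571, Gamma_xyy = 0.000000, Gamma_yxx = -0.162186, Gamma_yxy = -0.040547, Gamma_yyy = 0.000000; k4 = (-1.741483, 1.531181, 1.954905, 0.275636)
  Y <- Y + (h/6)(k1 + 2k2 + 2k3 + k4): x = -0.4359, y = 0.6516, dx/dtau = -1.7418, dy/dtau = 1.5311
step 3:
  k1: at (x, y) = (-0.435891, 0.651611), (dx/dtau, dy/dtau) = (-1.741834, 1.531086); Gamma_xxx = -1.150475, Gamma_xxy = -0.287619, Gamma_xyy = 0.000000, Gamma_yxx = -0.162189, Gamma_yxy = -0.040547, Gamma_yyy = 0.000000; k1 = (-1.741834, 1.531086, 1.956426, 0.275809)
  k2: at (x, y) = (-0.479437, 0.689888), (dx/dtau, dy/dtau) = (-1.692923, 1.537981); Gamma_xxx = -1.108379, Gamma_xxy = -0.277095, Gamma_xyy = 0.000000, Gamma_yxx = -0.164629, Gamma_yxy = -0.041157, Gamma_yyy = 0.000000; k2 = (-1.692923, 1.537981, 1.733668, 0.257503)
  k3: at (x, y) = (-0.478214, 0.690061), (dx/dtau, dy/dtau) = (-1.698492, 1.537523); Gamma_xxx = -1.109864, Gamma_xxy = -0.277466, Gamma_xyy = 0.000000, Gamma_yxx = -0.164687, Gamma_yxy = -0.041172, Gamma_yyy = 0.000000; k3 = (-1.698492, 1.537523, 1.752631, 0.260064)
  k4: at (x, y) = (-0.520816, 0.728487), (dx/dtau, dy/dtau) = (-1.654203, 1.544089); Gamma_xxx = -1.071319, Gamma_xxy = -0.267830, Gamma_xyy = 0.000000, Gamma_yxx = -0.166318, Gamma_yxy = -0.041580, Gamma_yyy = 0.000000; k4 = (-1.654203, 1.544089, 1.563342, 0.242703)
  Y <- Y + (h/6)(k1 + 2k2 + 2k3 + k4): x = -0.5207, y = 0.7285, dx/dtau = -1.6544, dy/dtau = 1.5440

Answer: x = -0.5207, y = 0.7285, dx/dtau = -1.6544, dy/dtau = 1.5440


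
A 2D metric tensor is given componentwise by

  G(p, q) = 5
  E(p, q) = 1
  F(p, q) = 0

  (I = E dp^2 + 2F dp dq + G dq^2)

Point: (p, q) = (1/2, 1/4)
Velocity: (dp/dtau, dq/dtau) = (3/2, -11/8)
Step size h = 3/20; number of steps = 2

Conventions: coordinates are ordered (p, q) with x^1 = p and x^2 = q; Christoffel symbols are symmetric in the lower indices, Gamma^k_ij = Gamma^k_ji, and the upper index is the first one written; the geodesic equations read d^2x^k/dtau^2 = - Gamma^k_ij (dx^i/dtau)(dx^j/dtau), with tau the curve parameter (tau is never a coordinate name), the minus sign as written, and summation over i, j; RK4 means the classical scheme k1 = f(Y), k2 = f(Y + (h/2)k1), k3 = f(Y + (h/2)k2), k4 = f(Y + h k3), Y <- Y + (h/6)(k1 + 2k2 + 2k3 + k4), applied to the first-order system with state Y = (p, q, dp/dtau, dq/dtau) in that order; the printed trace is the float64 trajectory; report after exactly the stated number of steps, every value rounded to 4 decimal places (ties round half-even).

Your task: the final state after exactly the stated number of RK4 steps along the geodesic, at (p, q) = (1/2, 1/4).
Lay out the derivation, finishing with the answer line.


f(Y) = (dp/dtau, dq/dtau, -Gamma^p_ij Y'^i Y'^j, -Gamma^q_ij Y'^i Y'^j) with the Gammas evaluated at the stage position; h = 0.150000; intermediate values shown to 6 dp
step 0: p = 0.5000, q = 0.2500, dp/dtau = 1.5000, dq/dtau = -1.3750
step 1:
  k1: at (p, q) = (0.500000, 0.250000), (dp/dtau, dq/dtau) = (1.500000, -1.375000); Gamma_ppp = 0.000000, Gamma_ppq = 0.000000, Gamma_pqq = 0.000000, Gamma_qpp = 0.000000, Gamma_qpq = 0.000000, Gamma_qqq = 0.000000; k1 = (1.500000, -1.375000, 0.000000, 0.000000)
  k2: at (p, q) = (0.612500, 0.146875), (dp/dtau, dq/dtau) = (1.500000, -1.375000); Gamma_ppp = 0.000000, Gamma_ppq = 0.000000, Gamma_pqq = 0.000000, Gamma_qpp = 0.000000, Gamma_qpq = 0.000000, Gamma_qqq = 0.000000; k2 = (1.500000, -1.375000, 0.000000, 0.000000)
  k3: at (p, q) = (0.612500, 0.146875), (dp/dtau, dq/dtau) = (1.500000, -1.375000); Gamma_ppp = 0.000000, Gamma_ppq = 0.000000, Gamma_pqq = 0.000000, Gamma_qpp = 0.000000, Gamma_qpq = 0.000000, Gamma_qqq = 0.000000; k3 = (1.500000, -1.375000, 0.000000, 0.000000)
  k4: at (p, q) = (0.725000, 0.043750), (dp/dtau, dq/dtau) = (1.500000, -1.375000); Gamma_ppp = 0.000000, Gamma_ppq = 0.000000, Gamma_pqq = 0.000000, Gamma_qpp = 0.000000, Gamma_qpq = 0.000000, Gamma_qqq = 0.000000; k4 = (1.500000, -1.375000, 0.000000, 0.000000)
  Y <- Y + (h/6)(k1 + 2k2 + 2k3 + k4): p = 0.7250, q = 0.0438, dp/dtau = 1.5000, dq/dtau = -1.3750
step 2:
  k1: at (p, q) = (0.725000, 0.043750), (dp/dtau, dq/dtau) = (1.500000, -1.375000); Gamma_ppp = 0.000000, Gamma_ppq = 0.000000, Gamma_pqq = 0.000000, Gamma_qpp = 0.000000, Gamma_qpq = 0.000000, Gamma_qqq = 0.000000; k1 = (1.500000, -1.375000, 0.000000, 0.000000)
  k2: at (p, q) = (0.837500, -0.059375), (dp/dtau, dq/dtau) = (1.500000, -1.375000); Gamma_ppp = 0.000000, Gamma_ppq = 0.000000, Gamma_pqq = 0.000000, Gamma_qpp = 0.000000, Gamma_qpq = 0.000000, Gamma_qqq = 0.000000; k2 = (1.500000, -1.375000, 0.000000, 0.000000)
  k3: at (p, q) = (0.837500, -0.059375), (dp/dtau, dq/dtau) = (1.500000, -1.375000); Gamma_ppp = 0.000000, Gamma_ppq = 0.000000, Gamma_pqq = 0.000000, Gamma_qpp = 0.000000, Gamma_qpq = 0.000000, Gamma_qqq = 0.000000; k3 = (1.500000, -1.375000, 0.000000, 0.000000)
  k4: at (p, q) = (0.950000, -0.162500), (dp/dtau, dq/dtau) = (1.500000, -1.375000); Gamma_ppp = 0.000000, Gamma_ppq = 0.000000, Gamma_pqq = 0.000000, Gamma_qpp = 0.000000, Gamma_qpq = 0.000000, Gamma_qqq = 0.000000; k4 = (1.500000, -1.375000, 0.000000, 0.000000)
  Y <- Y + (h/6)(k1 + 2k2 + 2k3 + k4): p = 0.9500, q = -0.1625, dp/dtau = 1.5000, dq/dtau = -1.3750

Answer: p = 0.9500, q = -0.1625, dp/dtau = 1.5000, dq/dtau = -1.3750


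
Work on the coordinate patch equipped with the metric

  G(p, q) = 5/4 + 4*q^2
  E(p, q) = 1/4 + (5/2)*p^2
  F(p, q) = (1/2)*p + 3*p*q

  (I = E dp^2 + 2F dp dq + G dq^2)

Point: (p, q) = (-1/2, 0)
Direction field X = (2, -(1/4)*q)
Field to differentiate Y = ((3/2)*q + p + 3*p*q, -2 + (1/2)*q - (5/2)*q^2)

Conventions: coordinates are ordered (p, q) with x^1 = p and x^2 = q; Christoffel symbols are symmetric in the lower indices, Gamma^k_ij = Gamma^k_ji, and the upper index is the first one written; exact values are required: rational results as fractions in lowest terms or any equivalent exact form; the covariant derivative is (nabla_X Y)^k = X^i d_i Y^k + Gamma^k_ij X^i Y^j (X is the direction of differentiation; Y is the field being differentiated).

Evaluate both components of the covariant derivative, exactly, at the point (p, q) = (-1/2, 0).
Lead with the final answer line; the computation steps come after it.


Answer: (nabla_X Y)^p = 112/33, (nabla_X Y)^q = -4/33

E = 7/8, F = -1/4, G = 5/4 at the point
E_p = -5/2, E_q = 0, F_p = 1/2, F_q = -3/2, G_p = 0, G_q = 0
EG - F^2 = 33/32;  g^inv = (32/33) * [[5/4, 1/4], [1/4, 7/8]]
first-kind symbols [ij,l] = (1/2)(d_i g_jl + d_j g_il - d_l g_ij): [pp,p] = E_p/2 = -5/4, [pp,q] = F_p - E_q/2 = 1/2, [pq,p] = E_q/2 = 0, [pq,q] = G_p/2 = 0, [qq,p] = F_q - G_p/2 = -3/2, [qq,q] = G_q/2 = 0
Gamma^p_ij = (G*[ij,p] - F*[ij,q])/(EG - F^2), Gamma^q_ij = (E*[ij,q] - F*[ij,p])/(EG - F^2)
Gamma_ppp = -46/33, Gamma_ppq = 0, Gamma_pqq = -20/11, Gamma_qpp = 4/33, Gamma_qpq = 0, Gamma_qqq = -4/11
X = (2, 0), Y = (-1/2, -2) at the point


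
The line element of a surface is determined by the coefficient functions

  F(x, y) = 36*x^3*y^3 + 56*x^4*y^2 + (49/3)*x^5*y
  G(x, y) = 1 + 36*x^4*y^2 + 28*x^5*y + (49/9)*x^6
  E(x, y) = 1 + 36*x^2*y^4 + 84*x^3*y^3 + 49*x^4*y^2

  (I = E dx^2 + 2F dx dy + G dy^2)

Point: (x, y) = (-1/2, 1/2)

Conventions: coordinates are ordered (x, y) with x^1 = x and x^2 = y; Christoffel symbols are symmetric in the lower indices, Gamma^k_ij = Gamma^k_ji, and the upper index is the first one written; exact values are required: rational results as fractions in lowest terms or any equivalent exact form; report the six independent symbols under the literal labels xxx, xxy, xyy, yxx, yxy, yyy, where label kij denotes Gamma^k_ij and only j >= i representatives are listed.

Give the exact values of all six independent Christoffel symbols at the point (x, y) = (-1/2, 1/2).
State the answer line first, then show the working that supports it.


Answer: Gamma_xxx = -72/353, Gamma_xxy = -45/353, Gamma_xyy = 54/353, Gamma_yxx = -264/353, Gamma_yxy = -165/353, Gamma_yyy = 198/353

E = 65/64, F = 11/192, G = 697/576 at the point
E_x = -1/2, E_y = -5/16, F_x = -103/96, F_y = -37/96, G_x = -55/48, G_y = 11/8
EG - F^2 = 353/288;  g^inv = (288/353) * [[697/576, -11/192], [-11/192, 65/64]]
first-kind symbols [ij,l] = (1/2)(d_i g_jl + d_j g_il - d_l g_ij): [xx,x] = E_x/2 = -1/4, [xx,y] = F_x - E_y/2 = -11/12, [xy,x] = E_y/2 = -5/32, [xy,y] = G_x/2 = -55/96, [yy,x] = F_y - G_x/2 = 3/16, [yy,y] = G_y/2 = 11/16
Gamma^x_ij = (G*[ij,x] - F*[ij,y])/(EG - F^2), Gamma^y_ij = (E*[ij,y] - F*[ij,x])/(EG - F^2)
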